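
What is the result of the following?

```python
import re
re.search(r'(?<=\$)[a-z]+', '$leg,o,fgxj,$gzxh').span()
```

(1, 4)

The lookaround is zero-width — it requires the adjacent text to match without consuming it, so the asserted text isn't part of the match.
`re.search` scans for the first position where the pattern succeeds.
The match spans [1:4] → 'leg'.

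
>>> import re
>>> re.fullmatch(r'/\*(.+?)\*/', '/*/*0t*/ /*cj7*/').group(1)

The match spans [0:16] → '/*/*0t*/ /*cj7*/'.
Captured: group 1 = '/*0t*/ /*cj7'.

'/*0t*/ /*cj7'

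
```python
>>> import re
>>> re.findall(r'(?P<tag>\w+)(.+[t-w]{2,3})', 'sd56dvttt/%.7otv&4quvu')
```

The pattern matches one or more of a word character (captured as 'tag'); then one or more of any character, then 2 to 3 of a character in [t-w] (captured).
Matches: at [0:22] match 'sd56dvttt/%.7otv&4quvu', groups = ('sd56dvttt', '/%.7otv&4quvu').
`findall` packs the 2 group values into a tuple for every match.

[('sd56dvttt', '/%.7otv&4quvu')]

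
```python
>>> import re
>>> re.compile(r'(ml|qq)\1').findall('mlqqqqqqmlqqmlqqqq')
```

['qq', 'qq']

`\1` has to match the exact text group 1 already captured.
One capturing group, so `findall` returns just the captured substring from each match — 2 in all.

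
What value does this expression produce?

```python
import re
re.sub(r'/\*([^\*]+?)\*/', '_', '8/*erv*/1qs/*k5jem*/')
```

Matches: at [1:8] → '/*erv*/'; at [11:20] → '/*k5jem*/'.
Every occurrence is swapped for '_'.

'8_1qs_'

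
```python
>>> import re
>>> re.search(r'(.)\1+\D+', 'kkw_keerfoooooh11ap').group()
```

'kkw_keerfoooooh'

After group 1 captures some text, `\1` only succeeds where that same text appears again.
`search` walks the string left to right and returns the first match it finds.
The match spans [0:15] → 'kkw_keerfoooooh'.
Captured: group 1 = 'k'.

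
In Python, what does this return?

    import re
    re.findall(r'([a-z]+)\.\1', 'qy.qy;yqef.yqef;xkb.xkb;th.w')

`\1` has to match the exact text group 1 already captured.
Because there's exactly one group, `findall` drops the full match and keeps group 1 from each hit.

['qy', 'yqef', 'xkb']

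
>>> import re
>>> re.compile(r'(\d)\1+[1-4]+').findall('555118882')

['5', '8']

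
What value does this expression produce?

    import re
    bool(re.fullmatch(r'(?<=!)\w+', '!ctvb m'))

False

The `(?=…)`/`(?<=…)` assertion just peeks at neighbouring text; it doesn't advance the match position.
For `fullmatch`, every character of the input must be accounted for by the pattern.
Here the string isn't matched end-to-end, so the call returns None, and `bool(None)` is False.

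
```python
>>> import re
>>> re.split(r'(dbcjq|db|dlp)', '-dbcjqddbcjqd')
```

`|` is ordered: at each position the engine commits to the first alternative that works.
Matches to split on: at [1:6] → 'dbcjq'; at [7:12] → 'dbcjq'.
`re.split` interleaves the captured-group text with the surrounding fragments.

['-', 'dbcjq', 'd', 'dbcjq', 'd']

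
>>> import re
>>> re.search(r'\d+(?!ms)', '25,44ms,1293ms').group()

'25'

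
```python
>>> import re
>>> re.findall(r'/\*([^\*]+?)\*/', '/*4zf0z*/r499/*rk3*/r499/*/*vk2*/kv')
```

['4zf0z', 'rk3', 'vk2']

With a single group, `findall` returns only what that group captured — 3 items.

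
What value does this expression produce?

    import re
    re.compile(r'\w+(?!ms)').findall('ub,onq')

['ub', 'onq']

The negative lookahead/lookbehind blocks any match where the forbidden context is present.
No capturing groups, so `findall` returns the 2 full match strings.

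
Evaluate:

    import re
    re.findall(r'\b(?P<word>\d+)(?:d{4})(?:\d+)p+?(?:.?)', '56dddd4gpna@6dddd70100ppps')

['6']

The pattern matches a word boundary (`\b`, zero-width); then one or more of a digit (captured as 'word'); then exactly 4 of a literal 'd' (non-capturing group); then one or more of a digit (non-capturing group); then one or more of a literal 'p' (lazy); then optionally any character (non-capturing group).
Matches: at [12:24] match '6dddd70100pp', group 1 = '6'.
Because there's exactly one group, `findall` drops the full match and keeps group 1 from the one hit.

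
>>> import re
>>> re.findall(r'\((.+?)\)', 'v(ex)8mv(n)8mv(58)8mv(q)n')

A `+?`/`*?`/`{m,n}?` starts at its minimum and grows only as far as needed for what follows to match.
With a single group, `findall` returns only what that group captured — 4 items.

['ex', 'n', '58', 'q']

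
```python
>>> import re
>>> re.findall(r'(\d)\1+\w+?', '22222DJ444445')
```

['2', '4']

After group 1 captures some text, `\1` only succeeds where that same text appears again.
Walking the string: at [0:6] match '22222D', group 1 = '2'; at [7:13] match '444445', group 1 = '4'.
With a single group, `findall` returns only what that group captured — 2 items.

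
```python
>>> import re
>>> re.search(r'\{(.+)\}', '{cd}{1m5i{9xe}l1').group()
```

The match spans [0:14] → '{cd}{1m5i{9xe}'.

'{cd}{1m5i{9xe}'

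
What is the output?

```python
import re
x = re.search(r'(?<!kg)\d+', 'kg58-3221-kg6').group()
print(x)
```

The negative lookahead/lookbehind blocks any match where the forbidden context is present.
`search` walks the string left to right and returns the first match it finds.
The match spans [3:4] → '8'.

8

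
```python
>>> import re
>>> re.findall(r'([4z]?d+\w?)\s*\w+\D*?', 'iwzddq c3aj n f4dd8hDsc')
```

['zddq', '4dd8']

The pattern matches optionally one of [4z], then one or more of a literal 'd', then optionally a word character (captured); then zero or more of whitespace, then one or more of a word character, then zero or more of a non-digit (lazy).
With a single group, `findall` returns only what that group captured — 2 items.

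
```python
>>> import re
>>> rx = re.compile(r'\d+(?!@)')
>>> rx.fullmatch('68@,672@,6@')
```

None

For `fullmatch`, every character of the input must be accounted for by the pattern.
Here the pattern can't cover the whole string, so the call returns None.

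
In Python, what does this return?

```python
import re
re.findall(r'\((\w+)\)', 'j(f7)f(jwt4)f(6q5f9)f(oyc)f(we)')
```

Scanning left to right: at [1:5] match '(f7)', group 1 = 'f7'; at [6:12] match '(jwt4)', group 1 = 'jwt4'; at [13:20] match '(6q5f9)', group 1 = '6q5f9'; at [21:26] match '(oyc)', group 1 = 'oyc'; at [27:31] match '(we)', group 1 = 'we'.
With a single group, `findall` returns only what that group captured — 5 items.

['f7', 'jwt4', '6q5f9', 'oyc', 'we']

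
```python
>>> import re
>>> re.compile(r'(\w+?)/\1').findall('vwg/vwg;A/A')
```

The backreference `\1` re-matches whatever the first group consumed, character for character.
Because there's exactly one group, `findall` drops the full match and keeps group 1 from each hit.

['vwg', 'A']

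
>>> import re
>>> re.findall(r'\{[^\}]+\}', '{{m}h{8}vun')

['{{m}', '{8}']

With no groups in the pattern, `findall` gives back each whole match — 2 here.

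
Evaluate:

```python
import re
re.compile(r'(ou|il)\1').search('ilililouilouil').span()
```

A backreference is literal: `\1` must see the identical characters the first group matched.
`re.search` tries every starting position until one works.
The match spans [0:4] → 'ilil'.
Captured: group 1 = 'il'.

(0, 4)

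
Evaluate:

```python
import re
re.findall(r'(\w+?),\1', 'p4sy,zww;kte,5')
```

`findall` collects group 1 from each match (0 total).
Nothing in the string satisfies the pattern, so the list is empty.

[]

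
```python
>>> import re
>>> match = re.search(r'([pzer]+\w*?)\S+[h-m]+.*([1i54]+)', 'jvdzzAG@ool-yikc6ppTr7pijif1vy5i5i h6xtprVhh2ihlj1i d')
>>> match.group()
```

'zzAG@ool-yikc6ppTr7pijif1vy5i5i h6xtprVhh2ihlj1i'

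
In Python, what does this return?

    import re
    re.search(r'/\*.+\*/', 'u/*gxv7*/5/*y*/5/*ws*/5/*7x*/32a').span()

Unlike `match`, `search` isn't anchored — it looks for the pattern anywhere in the string.
The match spans [1:29] → '/*gxv7*/5/*y*/5/*ws*/5/*7x*/'.

(1, 29)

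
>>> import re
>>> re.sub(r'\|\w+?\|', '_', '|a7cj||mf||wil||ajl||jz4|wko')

'_____wko'

Matches: at [0:6] → '|a7cj|'; at [6:10] → '|mf|'; at [10:15] → '|wil|'; at [15:20] → '|ajl|'; at [20:25] → '|jz4|'.
Every occurrence is swapped for '_'.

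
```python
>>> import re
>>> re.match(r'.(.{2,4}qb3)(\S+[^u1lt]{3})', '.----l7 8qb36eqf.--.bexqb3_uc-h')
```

This matches any character; then 2 to 4 of any character, then the literal 'qb3' (captured); then one or more of a non-whitespace character, then exactly 3 of any character except [u1lt] (captured).
With `match`, the pattern is implicitly anchored at the beginning.
Here the pattern fails at index 0, so the call returns None.

None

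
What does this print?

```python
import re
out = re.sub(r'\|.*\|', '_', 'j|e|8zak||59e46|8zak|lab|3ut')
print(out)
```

j_3ut

`sub` substitutes '_' at each match site.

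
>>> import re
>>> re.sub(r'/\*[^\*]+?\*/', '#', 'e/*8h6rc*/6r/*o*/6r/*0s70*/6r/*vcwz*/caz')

'e#6r#6r#6r#caz'

Matches: at [1:10] → '/*8h6rc*/'; at [12:17] → '/*o*/'; at [19:27] → '/*0s70*/'; at [29:37] → '/*vcwz*/'.
Every occurrence is swapped for '#'.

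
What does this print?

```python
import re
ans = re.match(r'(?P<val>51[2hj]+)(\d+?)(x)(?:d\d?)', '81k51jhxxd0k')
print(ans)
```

The pattern matches the literal '51', then one or more of one of [2hj] (captured as 'val'); then one or more of a digit (lazy) (captured); then a literal 'x' (captured); then a literal 'd', then optionally a digit (non-capturing group).
With `match`, the pattern is implicitly anchored at the beginning.
Here the string doesn't start with a match, so the call returns None.

None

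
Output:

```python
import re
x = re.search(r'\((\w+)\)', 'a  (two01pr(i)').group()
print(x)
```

`re.search` scans for the first position where the pattern succeeds.
The match spans [11:14] → '(i)'.
Captured: group 1 = 'i'.

(i)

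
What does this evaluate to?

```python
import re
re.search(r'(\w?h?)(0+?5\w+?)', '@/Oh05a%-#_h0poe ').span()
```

This matches optionally a word character, then optionally the literal 'h' (captured); then one or more of the literal '0' (lazy), then the literal '5', then one or more of a word character (lazy) (captured).
`search` walks the string left to right and returns the first match it finds.
The match spans [2:7] → 'Oh05a'.
Captured: group 1 = 'Oh', group 2 = '05a'.

(2, 7)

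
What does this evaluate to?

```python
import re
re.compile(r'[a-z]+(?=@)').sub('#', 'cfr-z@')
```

'cfr-#@'

The positive lookaround only admits positions where the adjacent text matches; those characters stay outside the span.
`sub` substitutes '#' at each match site.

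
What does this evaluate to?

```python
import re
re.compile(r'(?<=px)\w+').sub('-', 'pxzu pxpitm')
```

'px- px-'

The `(?=…)`/`(?<=…)` assertion just peeks at neighbouring text; it doesn't advance the match position.
Matches: at [2:4] → 'zu'; at [7:11] → 'pitm'.
Each match is replaced by '-'.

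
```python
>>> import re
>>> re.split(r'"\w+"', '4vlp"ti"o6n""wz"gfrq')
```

['4vlp', 'o6n"', 'gfrq']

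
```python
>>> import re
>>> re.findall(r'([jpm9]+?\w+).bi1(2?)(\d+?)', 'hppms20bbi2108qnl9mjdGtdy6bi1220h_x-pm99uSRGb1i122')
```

[('ppms20bbi2108qnl9mjdGtdy', '2', '2')]

This matches one or more of one of [jpm9] (lazy), then one or more of a word character (captured); then any character, then the literal 'bi1'; then optionally a literal '2' (captured); then one or more of a digit (lazy) (captured).
With the lazy modifier that quantifier settles for the fewest repetitions that let the rest of the pattern succeed (the atoms after it are unaffected and can still be greedy).
Walking the string: at [1:31] match 'ppms20bbi2108qnl9mjdGtdy6bi122', groups = ('ppms20bbi2108qnl9mjdGtdy', '2', '2').
3 groups means the one result is a tuple of 3 captured strings — 1 here.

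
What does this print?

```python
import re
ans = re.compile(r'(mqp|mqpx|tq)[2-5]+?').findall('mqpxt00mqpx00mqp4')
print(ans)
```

With a single group, `findall` returns only what that group captured — 1 item.

['mqp']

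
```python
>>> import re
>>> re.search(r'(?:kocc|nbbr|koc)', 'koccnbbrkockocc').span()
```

(0, 4)

Alternation tries branches left to right and keeps the first one that lets the overall match succeed at that position.
The match spans [0:4] → 'kocc'.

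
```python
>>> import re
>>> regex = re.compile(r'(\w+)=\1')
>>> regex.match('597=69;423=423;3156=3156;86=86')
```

None

`re.match` won't scan ahead — the pattern has to work from the very first character.
Here position 0 doesn't satisfy it, so the call returns None.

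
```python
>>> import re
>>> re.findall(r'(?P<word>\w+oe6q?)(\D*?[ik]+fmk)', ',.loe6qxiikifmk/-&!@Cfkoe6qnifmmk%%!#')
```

This matches one or more of a word character, then the literal 'oe6', then optionally a literal 'q' (captured as 'word'); then zero or more of a non-digit (lazy), then one or more of one of [ik], then the literal 'fmk' (captured).
Walking the string: at [2:15] match 'loe6qxiikifmk', groups = ('loe6q', 'xiikifmk').
With 2 capturing groups, `findall` returns a 2-tuple per match.

[('loe6q', 'xiikifmk')]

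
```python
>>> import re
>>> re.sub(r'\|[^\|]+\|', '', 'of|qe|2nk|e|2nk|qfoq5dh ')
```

'of2nk2nk|qfoq5dh '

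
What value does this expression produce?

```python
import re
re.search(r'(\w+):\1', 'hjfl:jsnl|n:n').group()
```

`\1` has to match the exact text group 1 already captured.
The match spans [10:13] → 'n:n'.

'n:n'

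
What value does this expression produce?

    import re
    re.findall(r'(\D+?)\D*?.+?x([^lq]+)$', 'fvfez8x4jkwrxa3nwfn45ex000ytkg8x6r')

Pattern: one or more of a non-digit (lazy) (captured); then zero or more of a non-digit (lazy), then one or more of any character (lazy), then the literal 'x'; then one or more of any character except [lq] (captured); then anchored at the end.
Multiple groups make `findall` return tuples — one 2-tuple for the one match.

[('f', '4jkwrxa3nwfn45ex000ytkg8x6r')]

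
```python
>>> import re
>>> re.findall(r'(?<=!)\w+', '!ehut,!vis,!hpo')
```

Lookahead/lookbehind check context without consuming it, so the matched span excludes the asserted characters.
Matches: at [1:5] → 'ehut'; at [7:10] → 'vis'; at [12:15] → 'hpo'.
No capturing groups, so `findall` returns the 3 full match strings.

['ehut', 'vis', 'hpo']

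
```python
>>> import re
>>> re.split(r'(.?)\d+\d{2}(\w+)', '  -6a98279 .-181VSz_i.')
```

['  -6', 'a', '9', ' .', '-', 'VSz_i', '.']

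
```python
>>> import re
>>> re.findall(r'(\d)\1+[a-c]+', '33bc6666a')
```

`\1` is not a pattern — it's the concrete string captured by group 1, re-applied verbatim.
Walking the string: at [0:4] match '33bc', group 1 = '3'; at [4:9] match '6666a', group 1 = '6'.
`findall` collects group 1 from each match (2 total).

['3', '6']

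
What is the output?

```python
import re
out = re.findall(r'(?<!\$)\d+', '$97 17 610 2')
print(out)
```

`(?!…)`/`(?<!…)` only lets a position through if the neighbouring text does NOT match; no characters are consumed.
Scanning left to right: at [2:3] → '7'; at [4:6] → '17'; at [7:10] → '610'; at [11:12] → '2'.
With no groups in the pattern, `findall` gives back each whole match — 4 here.

['7', '17', '610', '2']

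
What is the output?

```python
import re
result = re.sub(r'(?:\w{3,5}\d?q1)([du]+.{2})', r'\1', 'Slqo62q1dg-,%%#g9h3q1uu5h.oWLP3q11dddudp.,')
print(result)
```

This matches 3 to 5 of a word character, then optionally a digit, then the literal 'q1' (non-capturing group); then one or more of one of [du], then exactly 2 of any character (captured).
The replacement refers to a captured group, so each match is rewritten using its own captured text.

dg-,%%#uu5h.oWLP3q11dddudp.,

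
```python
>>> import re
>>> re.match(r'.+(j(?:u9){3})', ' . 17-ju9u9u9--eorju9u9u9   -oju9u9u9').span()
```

`re.match` won't scan ahead — the pattern has to work from the very first character.
The match spans [0:37] → ' . 17-ju9u9u9--eorju9u9u9   -oju9u9u9'.

(0, 37)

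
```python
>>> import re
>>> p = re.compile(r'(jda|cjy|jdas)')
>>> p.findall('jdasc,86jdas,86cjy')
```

`|` is ordered: at each position the engine commits to the first alternative that works.
Because there's exactly one group, `findall` drops the full match and keeps group 1 from each hit.

['jda', 'jda', 'cjy']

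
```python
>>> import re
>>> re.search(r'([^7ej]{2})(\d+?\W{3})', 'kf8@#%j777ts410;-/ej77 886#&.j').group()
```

The pattern matches exactly 2 of any character except [7ej] (captured); then one or more of a digit (lazy), then exactly 3 of a non-word character (captured).
The match spans [0:6] → 'kf8@#%'.

'kf8@#%'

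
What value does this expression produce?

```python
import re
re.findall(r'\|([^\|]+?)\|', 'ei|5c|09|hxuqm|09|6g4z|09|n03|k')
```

['5c', 'hxuqm', '6g4z', 'n03']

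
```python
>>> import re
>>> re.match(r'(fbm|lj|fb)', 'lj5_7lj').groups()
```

('lj',)

`re.match` only tries the pattern at the start of the string.
The match spans [0:2] → 'lj'.
Captured: group 1 = 'lj'.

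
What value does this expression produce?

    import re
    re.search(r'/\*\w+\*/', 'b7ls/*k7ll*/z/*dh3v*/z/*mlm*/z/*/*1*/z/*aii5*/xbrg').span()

The match spans [4:12] → '/*k7ll*/'.

(4, 12)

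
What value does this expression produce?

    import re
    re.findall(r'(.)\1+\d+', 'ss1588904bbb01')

['s', 'b']

After group 1 captures some text, `\1` only succeeds where that same text appears again.
Walking the string: at [0:9] match 'ss1588904', group 1 = 's'; at [9:14] match 'bbb01', group 1 = 'b'.
Because there's exactly one group, `findall` drops the full match and keeps group 1 from each hit.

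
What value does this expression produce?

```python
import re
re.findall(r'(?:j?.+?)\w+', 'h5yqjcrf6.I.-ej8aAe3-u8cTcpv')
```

['h5yqjcrf6', '.I', '.-ej8aAe3', '-u8cTcpv']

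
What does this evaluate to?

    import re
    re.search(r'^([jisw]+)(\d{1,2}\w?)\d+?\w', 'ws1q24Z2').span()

This matches anchored at the start of the string; then one or more of one of [jisw] (captured); then 1 to 2 of a digit, then optionally a word character (captured); then one or more of a digit (lazy), then a word character.
A non-greedy quantifier consumes as few characters as it can — just enough that the remainder of the pattern still matches from where it stops; whatever follows it matches normally.
`re.search` scans for the first position where the pattern succeeds.
The match spans [0:6] → 'ws1q24'.
Captured: group 1 = 'ws', group 2 = '1q'.

(0, 6)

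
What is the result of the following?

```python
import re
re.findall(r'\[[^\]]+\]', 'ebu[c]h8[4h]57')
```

['[c]', '[4h]']

Walking the string: at [3:6] → '[c]'; at [8:12] → '[4h]'.
With no groups in the pattern, `findall` gives back each whole match — 2 here.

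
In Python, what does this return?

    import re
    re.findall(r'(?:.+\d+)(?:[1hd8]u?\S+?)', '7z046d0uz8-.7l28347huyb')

['7z046d0uz8-.7l28347huy']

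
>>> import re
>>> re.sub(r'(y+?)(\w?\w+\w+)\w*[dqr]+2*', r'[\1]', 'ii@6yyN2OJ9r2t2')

'ii@6[y]t2'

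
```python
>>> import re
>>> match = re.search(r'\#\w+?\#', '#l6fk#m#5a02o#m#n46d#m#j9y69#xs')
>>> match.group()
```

Unlike `match`, `search` isn't anchored — it looks for the pattern anywhere in the string.
The match spans [0:6] → '#l6fk#'.

'#l6fk#'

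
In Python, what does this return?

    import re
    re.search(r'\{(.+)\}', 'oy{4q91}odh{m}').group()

`re.search` tries every starting position until one works.
The match spans [2:14] → '{4q91}odh{m}'.
Captured: group 1 = '4q91}odh{m'.

'{4q91}odh{m}'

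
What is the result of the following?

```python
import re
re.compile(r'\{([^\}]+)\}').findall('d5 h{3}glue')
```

['3']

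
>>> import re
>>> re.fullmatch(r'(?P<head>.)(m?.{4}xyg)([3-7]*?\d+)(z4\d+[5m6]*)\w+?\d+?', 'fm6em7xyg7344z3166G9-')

None

This matches any character (captured as 'head'); then optionally a literal 'm', then exactly 4 of any character, then the literal 'xyg' (captured); then zero or more of a character in [3-7] (lazy), then one or more of a digit (captured); then the literal 'z4', then one or more of a digit, then zero or more of one of [5m6] (captured); then one or more of a word character (lazy), then one or more of a digit (lazy).
`re.fullmatch` is like wrapping the pattern in `^…$` (in single-line mode).
Here the pattern can't cover the whole string, so the call returns None.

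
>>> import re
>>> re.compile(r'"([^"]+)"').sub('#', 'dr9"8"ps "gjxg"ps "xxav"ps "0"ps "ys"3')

Each match is replaced by '#'.

'dr9#ps #ps #ps #ps #3'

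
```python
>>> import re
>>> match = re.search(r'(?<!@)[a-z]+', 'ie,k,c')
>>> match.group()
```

'ie'

`(?!…)`/`(?<!…)` only lets a position through if the neighbouring text does NOT match; no characters are consumed.
`search` walks the string left to right and returns the first match it finds.
The match spans [0:2] → 'ie'.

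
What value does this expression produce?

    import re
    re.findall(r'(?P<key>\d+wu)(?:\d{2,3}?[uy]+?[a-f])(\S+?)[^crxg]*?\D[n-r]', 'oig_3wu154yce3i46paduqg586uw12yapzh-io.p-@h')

[('3wu', 'e')]

This matches one or more of a digit, then the literal 'wu' (captured as 'key'); then 2 to 3 of a digit (lazy), then one or more of one of [uy] (lazy), then a character in [a-f] (non-capturing group); then one or more of a non-whitespace character (lazy) (captured); then zero or more of any character except [crxg] (lazy), then a non-digit, then a character in [n-r].
A non-greedy quantifier consumes as few characters as it can — just enough that the remainder of the pattern still matches from where it stops; whatever follows it matches normally.
Matches: at [4:22] match '3wu154yce3i46paduq', groups = ('3wu', 'e').
With 2 capturing groups, `findall` returns a 2-tuple per match.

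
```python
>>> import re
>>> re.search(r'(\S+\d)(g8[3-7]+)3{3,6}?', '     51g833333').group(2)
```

'g833'

Pattern: one or more of a non-whitespace character, then a digit (captured); then the literal 'g8', then one or more of a character in [3-7] (captured); then 3 to 6 of a literal '3' (lazy).
Unlike `match`, `search` isn't anchored — it looks for the pattern anywhere in the string.
The match spans [5:14] → '51g833333'.
Captured: group 1 = '51', group 2 = 'g833'.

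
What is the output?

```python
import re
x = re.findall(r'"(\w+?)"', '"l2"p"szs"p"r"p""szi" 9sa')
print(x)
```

Because there's exactly one group, `findall` drops the full match and keeps group 1 from each hit.

['l2', 'szs', 'r', 'szi']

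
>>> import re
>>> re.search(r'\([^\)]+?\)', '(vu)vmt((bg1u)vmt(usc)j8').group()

'(vu)'

Unlike `match`, `search` isn't anchored — it looks for the pattern anywhere in the string.
The match spans [0:4] → '(vu)'.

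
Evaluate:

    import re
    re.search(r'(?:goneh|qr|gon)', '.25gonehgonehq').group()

'goneh'

The regex engine tests alternatives in the order written; an earlier branch that matches wins even if a later one would match more.
The match spans [3:8] → 'goneh'.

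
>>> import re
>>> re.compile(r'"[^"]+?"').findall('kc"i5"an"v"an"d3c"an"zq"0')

['"i5"', '"v"', '"d3c"', '"zq"']

Scanning left to right: at [2:6] → '"i5"'; at [8:11] → '"v"'; at [13:18] → '"d3c"'; at [20:24] → '"zq"'.
With no groups in the pattern, `findall` gives back each whole match — 4 here.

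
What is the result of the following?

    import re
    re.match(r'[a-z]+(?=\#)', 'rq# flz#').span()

(0, 2)

Lookahead/lookbehind check context without consuming it, so the matched span excludes the asserted characters.
With `match`, the pattern is implicitly anchored at the beginning.
The match spans [0:2] → 'rq'.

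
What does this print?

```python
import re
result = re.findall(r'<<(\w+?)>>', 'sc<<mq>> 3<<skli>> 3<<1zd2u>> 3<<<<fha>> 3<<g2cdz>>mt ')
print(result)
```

['mq', 'skli', '1zd2u', 'fha', 'g2cdz']

Scanning left to right: at [2:8] match '<<mq>>', group 1 = 'mq'; at [10:18] match '<<skli>>', group 1 = 'skli'; at [20:29] match '<<1zd2u>>', group 1 = '1zd2u'; at [33:40] match '<<fha>>', group 1 = 'fha'; at [42:51] match '<<g2cdz>>', group 1 = 'g2cdz'.
Because there's exactly one group, `findall` drops the full match and keeps group 1 from each hit.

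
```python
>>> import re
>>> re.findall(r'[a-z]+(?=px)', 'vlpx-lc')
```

['vl']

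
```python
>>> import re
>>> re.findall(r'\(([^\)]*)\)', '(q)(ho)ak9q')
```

['q', 'ho']

Because there's exactly one group, `findall` drops the full match and keeps group 1 from each hit.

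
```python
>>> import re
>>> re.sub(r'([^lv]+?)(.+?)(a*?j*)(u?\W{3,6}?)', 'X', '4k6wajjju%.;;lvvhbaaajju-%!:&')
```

'XX:&'

Pattern: one or more of any character except [lv] (lazy) (captured); then one or more of any character (lazy) (captured); then zero or more of a literal 'a' (lazy), then zero or more of a literal 'j' (captured); then optionally a literal 'u', then 3 to 6 of a non-word character (lazy) (captured).
With the lazy modifier that quantifier settles for the fewest repetitions that let the rest of the pattern succeed (the atoms after it are unaffected and can still be greedy).
Matches: at [0:12] → '4k6wajjju%.;'; at [12:27] → ';lvvhbaaajju-%!'.
`sub` substitutes 'X' at each match site.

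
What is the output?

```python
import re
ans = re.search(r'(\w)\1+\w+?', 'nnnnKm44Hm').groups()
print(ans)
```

A backreference is literal: `\1` must see the identical characters the first group matched.
`search` walks the string left to right and returns the first match it finds.
The match spans [0:5] → 'nnnnK'.
Captured: group 1 = 'n'.

('n',)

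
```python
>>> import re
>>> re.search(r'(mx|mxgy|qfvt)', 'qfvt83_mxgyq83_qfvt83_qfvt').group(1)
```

'qfvt'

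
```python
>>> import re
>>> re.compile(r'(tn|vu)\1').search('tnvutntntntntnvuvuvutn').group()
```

`\1` is not a pattern — it's the concrete string captured by group 1, re-applied verbatim.
The match spans [4:8] → 'tntn'.

'tntn'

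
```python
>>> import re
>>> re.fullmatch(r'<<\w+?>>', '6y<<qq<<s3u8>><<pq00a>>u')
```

`re.fullmatch` is like wrapping the pattern in `^…$` (in single-line mode).
Here the string isn't matched end-to-end, so the call returns None.

None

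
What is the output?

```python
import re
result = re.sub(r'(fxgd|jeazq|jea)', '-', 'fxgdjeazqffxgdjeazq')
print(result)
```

--f--

`|` is ordered: at each position the engine commits to the first alternative that works.
Each match is replaced by '-'.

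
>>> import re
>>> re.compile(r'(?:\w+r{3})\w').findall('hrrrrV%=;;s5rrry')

['hrrrrV', 's5rrry']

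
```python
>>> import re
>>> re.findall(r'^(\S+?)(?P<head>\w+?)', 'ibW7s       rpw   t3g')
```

[('i', 'b')]

Pattern: anchored at the start of the string; then one or more of a non-whitespace character (lazy) (captured); then one or more of a word character (lazy) (captured as 'head').
Matches: at [0:2] match 'ib', groups = ('i', 'b').
Multiple groups make `findall` return tuples — one 2-tuple for the one match.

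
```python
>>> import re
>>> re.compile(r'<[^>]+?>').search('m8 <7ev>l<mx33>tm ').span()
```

`re.search` scans for the first position where the pattern succeeds.
The match spans [3:8] → '<7ev>'.

(3, 8)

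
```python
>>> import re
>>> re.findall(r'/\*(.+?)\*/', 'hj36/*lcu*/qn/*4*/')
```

['lcu', '4']

Lazy quantifiers expand one character at a time until the remainder of the pattern can match.
Because there's exactly one group, `findall` drops the full match and keeps group 1 from each hit.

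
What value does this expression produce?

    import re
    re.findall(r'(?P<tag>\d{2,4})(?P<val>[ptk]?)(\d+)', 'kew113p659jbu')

Pattern: 2 to 4 of a digit (captured as 'tag'); then optionally one of [ptk] (captured as 'val'); then one or more of a digit (captured).
Scanning left to right: at [3:10] match '113p659', groups = ('113', 'p', '659').
With 3 capturing groups, `findall` returns a 3-tuple per match.

[('113', 'p', '659')]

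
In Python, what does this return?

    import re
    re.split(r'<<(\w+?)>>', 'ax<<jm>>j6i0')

['ax', 'jm', 'j6i0']

Matches to split on: at [2:8] → '<<jm>>'.
The group in the pattern means `split` returns the separators' captures alongside the pieces.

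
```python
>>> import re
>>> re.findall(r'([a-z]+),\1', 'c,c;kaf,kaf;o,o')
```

`\1` is not a pattern — it's the concrete string captured by group 1, re-applied verbatim.
Because there's exactly one group, `findall` drops the full match and keeps group 1 from each hit.

['c', 'kaf', 'o']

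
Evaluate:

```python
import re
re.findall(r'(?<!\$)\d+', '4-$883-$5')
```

['4', '83']

`(?!…)`/`(?<!…)` only lets a position through if the neighbouring text does NOT match; no characters are consumed.
With no groups in the pattern, `findall` gives back each whole match — 2 here.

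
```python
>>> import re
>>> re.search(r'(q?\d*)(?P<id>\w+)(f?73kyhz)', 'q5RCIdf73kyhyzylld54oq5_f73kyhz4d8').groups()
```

The pattern matches optionally the literal 'q', then zero or more of a digit (captured); then one or more of a word character (captured as 'id'); then optionally the literal 'f', then the literal '73k', then the literal 'yhz' (captured).
Unlike `match`, `search` isn't anchored — it looks for the pattern anywhere in the string.
The match spans [0:31] → 'q5RCIdf73kyhyzylld54oq5_f73kyhz'.
Captured: group 1 = 'q5', group 2 = 'RCIdf73kyhyzylld54oq5_f', group 3 = '73kyhz'.

('q5', 'RCIdf73kyhyzylld54oq5_f', '73kyhz')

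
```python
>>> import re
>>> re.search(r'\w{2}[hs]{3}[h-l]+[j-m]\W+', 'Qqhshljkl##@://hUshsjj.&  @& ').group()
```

'Qqhshljkl##@://'

The pattern matches exactly 2 of a word character, then exactly 3 of one of [hs], then one or more of a character in [h-l]; then a character in [j-m], then one or more of a non-word character.
`re.search` tries every starting position until one works.
The match spans [0:15] → 'Qqhshljkl##@://'.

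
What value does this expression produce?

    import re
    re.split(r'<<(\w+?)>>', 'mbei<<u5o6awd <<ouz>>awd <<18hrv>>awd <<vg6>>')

['mbei<<u5o6awd ', 'ouz', 'awd ', '18hrv', 'awd ', 'vg6', '']

With a capturing group present, the delimiter's captured portion is kept in the result list.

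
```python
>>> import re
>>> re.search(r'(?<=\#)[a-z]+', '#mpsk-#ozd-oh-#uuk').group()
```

The positive lookaround only admits positions where the adjacent text matches; those characters stay outside the span.
`re.search` tries every starting position until one works.
The match spans [1:5] → 'mpsk'.

'mpsk'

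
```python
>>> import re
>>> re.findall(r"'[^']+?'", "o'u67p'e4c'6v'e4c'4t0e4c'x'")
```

["'u67p'", "'6v'", "'4t0e4c'"]

With no groups in the pattern, `findall` gives back each whole match — 3 here.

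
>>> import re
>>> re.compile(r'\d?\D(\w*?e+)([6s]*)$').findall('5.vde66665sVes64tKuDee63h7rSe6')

The pattern matches optionally a digit, then a non-digit; then zero or more of a word character (lazy), then one or more of a literal 'e' (captured); then zero or more of one of [6s] (captured); then anchored at the end.
Matches: at [0:30] match '5.vde66665sVes64tKuDee63h7rSe6', groups = ('vde66665sVes64tKuDee63h7rSe', '6').
Multiple groups make `findall` return tuples — one 2-tuple for the one match.

[('vde66665sVes64tKuDee63h7rSe', '6')]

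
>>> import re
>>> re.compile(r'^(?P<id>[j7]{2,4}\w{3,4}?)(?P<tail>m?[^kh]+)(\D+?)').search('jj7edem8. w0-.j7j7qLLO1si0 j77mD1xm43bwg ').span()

This matches anchored at the start of the string; then 2 to 4 of one of [j7], then 3 to 4 of a word character (lazy) (captured as 'id'); then optionally a literal 'm', then one or more of any character except [kh] (captured as 'tail'); then one or more of a non-digit (lazy) (captured).
The match spans [0:41] → 'jj7edem8. w0-.j7j7qLLO1si0 j77mD1xm43bwg '.

(0, 41)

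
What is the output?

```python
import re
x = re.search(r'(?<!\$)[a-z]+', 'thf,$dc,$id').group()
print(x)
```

The negative lookahead/lookbehind blocks any match where the forbidden context is present.
The match spans [0:3] → 'thf'.

thf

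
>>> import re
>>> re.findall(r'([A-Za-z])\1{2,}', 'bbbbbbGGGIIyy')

A backreference is literal: `\1` must see the identical characters the first group matched.
Matches: at [0:6] match 'bbbbbb', group 1 = 'b'; at [6:9] match 'GGG', group 1 = 'G'.
`findall` collects group 1 from each match (2 total).

['b', 'G']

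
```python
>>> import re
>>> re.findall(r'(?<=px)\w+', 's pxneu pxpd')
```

The positive lookaround only admits positions where the adjacent text matches; those characters stay outside the span.
Matches: at [4:7] → 'neu'; at [10:12] → 'pd'.
With no groups in the pattern, `findall` gives back each whole match — 2 here.

['neu', 'pd']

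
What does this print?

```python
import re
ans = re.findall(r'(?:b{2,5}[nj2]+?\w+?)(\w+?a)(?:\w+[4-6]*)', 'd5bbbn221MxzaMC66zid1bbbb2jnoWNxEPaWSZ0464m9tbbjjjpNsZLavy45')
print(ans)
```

['21Mxza']

This matches 2 to 5 of the literal 'b', then one or more of one of [nj2] (lazy), then one or more of a word character (lazy) (non-capturing group); then one or more of a word character (lazy), then the literal 'a' (captured); then one or more of a word character, then zero or more of a character in [4-6] (non-capturing group).
The `?` after the quantifier makes it lazy — it takes as little as possible before letting the rest of the pattern try.
Matches: at [2:60] match 'bbbn221MxzaMC66zid1bbbb2jnoWNxEPaWSZ0464m9tbbjjjpNsZLavy45', group 1 = '21Mxza'.
`findall` collects group 1 from the one match (1 total).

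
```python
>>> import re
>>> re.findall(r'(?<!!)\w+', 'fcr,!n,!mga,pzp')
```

['fcr', 'ga', 'pzp']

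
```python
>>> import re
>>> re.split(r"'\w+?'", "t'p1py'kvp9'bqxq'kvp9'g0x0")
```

['t', 'kvp9', "kvp9'g0x0"]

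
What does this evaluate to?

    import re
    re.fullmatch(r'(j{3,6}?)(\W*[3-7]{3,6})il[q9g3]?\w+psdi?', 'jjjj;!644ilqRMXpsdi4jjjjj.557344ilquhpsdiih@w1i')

None

The pattern matches 3 to 6 of a literal 'j' (lazy) (captured); then zero or more of a non-word character, then 3 to 6 of a character in [3-7] (captured); then the literal 'il', then optionally one of [q9g3], then one or more of a word character; then the literal 'psd', then optionally the literal 'i'.
`re.fullmatch` requires the pattern to consume the entire string.
Here the string isn't matched end-to-end, so the call returns None.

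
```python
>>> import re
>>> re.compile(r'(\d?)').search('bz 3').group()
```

''

The pattern matches optionally a digit (captured).
Unlike `match`, `search` isn't anchored — it looks for the pattern anywhere in the string.
The match spans [0:0] → ''.
Captured: group 1 = ''.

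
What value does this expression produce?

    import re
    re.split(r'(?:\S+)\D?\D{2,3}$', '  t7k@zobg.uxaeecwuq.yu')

['  ', '']

Pattern: one or more of a non-whitespace character (non-capturing group); then optionally a non-digit, then 2 to 3 of a non-digit; then anchored at the end.
The string is cut at each match, leaving 2 pieces.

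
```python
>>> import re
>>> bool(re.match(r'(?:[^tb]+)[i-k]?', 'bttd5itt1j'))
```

False

This matches one or more of any character except [tb] (non-capturing group); then optionally a character in [i-k].
`re.match` only tries the pattern at the start of the string.
Here position 0 doesn't satisfy it, so the call returns None, and `bool(None)` is False.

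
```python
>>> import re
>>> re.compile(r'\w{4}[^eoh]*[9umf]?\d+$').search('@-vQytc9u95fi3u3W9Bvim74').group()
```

Pattern: exactly 4 of a word character; then zero or more of any character except [eoh], then optionally one of [9umf]; then one or more of a digit; then anchored at the end.
`re.search` scans for the first position where the pattern succeeds.
The match spans [2:24] → 'vQytc9u95fi3u3W9Bvim74'.

'vQytc9u95fi3u3W9Bvim74'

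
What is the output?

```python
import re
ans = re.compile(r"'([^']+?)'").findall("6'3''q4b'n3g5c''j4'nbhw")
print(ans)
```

With a single group, `findall` returns only what that group captured — 3 items.

['3', 'q4b', 'j4']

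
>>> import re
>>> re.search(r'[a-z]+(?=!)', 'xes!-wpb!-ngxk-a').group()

'xes'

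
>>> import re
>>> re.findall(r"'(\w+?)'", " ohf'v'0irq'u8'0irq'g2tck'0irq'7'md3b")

['v', 'u8', 'g2tck', '7']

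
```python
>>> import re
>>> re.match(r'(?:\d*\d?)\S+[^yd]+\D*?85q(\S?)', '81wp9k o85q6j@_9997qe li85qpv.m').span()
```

(0, 28)

The pattern matches zero or more of a digit, then optionally a digit (non-capturing group); then one or more of a non-whitespace character; then one or more of any character except [yd]; then zero or more of a non-digit (lazy), then the literal '85q'; then optionally a non-whitespace character (captured).
`re.match` only tries the pattern at the start of the string.
The match spans [0:28] → '81wp9k o85q6j@_9997qe li85qp'.
Captured: group 1 = 'p'.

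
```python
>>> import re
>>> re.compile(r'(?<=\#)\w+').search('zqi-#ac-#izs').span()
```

(5, 7)

Because the assertion is zero-width, the text it checks is not consumed and won't appear in the result.
`re.search` scans for the first position where the pattern succeeds.
The match spans [5:7] → 'ac'.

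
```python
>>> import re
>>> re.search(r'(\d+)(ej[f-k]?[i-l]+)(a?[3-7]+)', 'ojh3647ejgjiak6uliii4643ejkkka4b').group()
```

This matches one or more of a digit (captured); then the literal 'ej', then optionally a character in [f-k], then one or more of a character in [i-l] (captured); then optionally the literal 'a', then one or more of a character in [3-7] (captured).
The match spans [20:31] → '4643ejkkka4'.

'4643ejkkka4'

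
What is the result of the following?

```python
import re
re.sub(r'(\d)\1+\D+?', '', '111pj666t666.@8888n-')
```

'j@-'

After group 1 captures some text, `\1` only succeeds where that same text appears again.
Matches: at [0:4] → '111p'; at [5:9] → '666t'; at [9:13] → '666.'; at [14:19] → '8888n'.
Every occurrence is swapped for ''.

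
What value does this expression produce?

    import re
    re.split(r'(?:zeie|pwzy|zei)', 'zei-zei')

['', '-', '']

Matches to split on: at [0:3] → 'zei'; at [4:7] → 'zei'.
`split` removes every match and returns the 3 fragments in between.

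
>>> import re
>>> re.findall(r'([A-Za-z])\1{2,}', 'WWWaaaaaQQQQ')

The backreference `\1` re-matches whatever the first group consumed, character for character.
One capturing group, so `findall` returns just the captured substring from each match — 3 in all.

['W', 'a', 'Q']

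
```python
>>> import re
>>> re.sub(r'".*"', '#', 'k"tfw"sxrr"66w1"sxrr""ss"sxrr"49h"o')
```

'k#o'

Matches: at [1:34] → '"tfw"sxrr"66w1"sxrr""ss"sxrr"49h"'.
Each match is replaced by '#'.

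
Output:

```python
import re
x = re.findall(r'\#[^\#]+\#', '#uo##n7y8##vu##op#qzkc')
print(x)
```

Walking the string: at [0:4] → '#uo#'; at [4:10] → '#n7y8#'; at [10:14] → '#vu#'; at [14:18] → '#op#'.
`findall` yields the raw match text (4 of them) because the pattern has no groups.

['#uo#', '#n7y8#', '#vu#', '#op#']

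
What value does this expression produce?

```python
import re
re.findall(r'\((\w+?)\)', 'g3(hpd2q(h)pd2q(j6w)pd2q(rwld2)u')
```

['h', 'j6w', 'rwld2']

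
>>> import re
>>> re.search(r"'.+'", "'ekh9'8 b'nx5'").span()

The match spans [0:14] → "'ekh9'8 b'nx5'".

(0, 14)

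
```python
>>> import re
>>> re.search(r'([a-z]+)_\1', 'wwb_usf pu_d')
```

None

A backreference is literal: `\1` must see the identical characters the first group matched.
`re.search` scans for the first position where the pattern succeeds.
Here the pattern never matches, so the call returns None.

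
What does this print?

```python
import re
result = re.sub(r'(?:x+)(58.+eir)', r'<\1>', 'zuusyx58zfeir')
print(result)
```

The pattern matches one or more of a literal 'x' (non-capturing group); then the literal '58', then one or more of any character, then the literal 'eir' (captured).
Each match is replaced using the text its own group 1 captured.

zuusy<58zfeir>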